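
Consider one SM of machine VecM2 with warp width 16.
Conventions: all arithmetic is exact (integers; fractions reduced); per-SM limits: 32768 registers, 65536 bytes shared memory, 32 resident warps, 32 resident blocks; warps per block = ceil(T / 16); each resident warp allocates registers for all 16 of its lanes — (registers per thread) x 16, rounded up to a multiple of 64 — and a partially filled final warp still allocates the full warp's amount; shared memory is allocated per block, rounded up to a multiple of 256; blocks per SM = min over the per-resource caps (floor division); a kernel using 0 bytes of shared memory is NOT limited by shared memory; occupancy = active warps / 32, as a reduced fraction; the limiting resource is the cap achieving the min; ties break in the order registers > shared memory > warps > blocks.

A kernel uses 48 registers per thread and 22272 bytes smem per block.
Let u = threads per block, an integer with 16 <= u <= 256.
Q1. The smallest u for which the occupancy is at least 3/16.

Answer: u = 33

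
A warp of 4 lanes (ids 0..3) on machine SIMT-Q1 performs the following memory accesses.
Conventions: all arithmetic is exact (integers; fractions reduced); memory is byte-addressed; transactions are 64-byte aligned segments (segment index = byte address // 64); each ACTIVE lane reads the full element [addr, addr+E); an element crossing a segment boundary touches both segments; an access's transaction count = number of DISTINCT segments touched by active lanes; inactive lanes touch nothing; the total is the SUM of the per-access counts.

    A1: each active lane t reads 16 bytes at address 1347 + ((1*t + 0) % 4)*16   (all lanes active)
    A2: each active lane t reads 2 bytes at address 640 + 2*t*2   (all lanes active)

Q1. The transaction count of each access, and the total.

A1: 2 transactions
A2: 1 transaction

Answer: 2,1; total 3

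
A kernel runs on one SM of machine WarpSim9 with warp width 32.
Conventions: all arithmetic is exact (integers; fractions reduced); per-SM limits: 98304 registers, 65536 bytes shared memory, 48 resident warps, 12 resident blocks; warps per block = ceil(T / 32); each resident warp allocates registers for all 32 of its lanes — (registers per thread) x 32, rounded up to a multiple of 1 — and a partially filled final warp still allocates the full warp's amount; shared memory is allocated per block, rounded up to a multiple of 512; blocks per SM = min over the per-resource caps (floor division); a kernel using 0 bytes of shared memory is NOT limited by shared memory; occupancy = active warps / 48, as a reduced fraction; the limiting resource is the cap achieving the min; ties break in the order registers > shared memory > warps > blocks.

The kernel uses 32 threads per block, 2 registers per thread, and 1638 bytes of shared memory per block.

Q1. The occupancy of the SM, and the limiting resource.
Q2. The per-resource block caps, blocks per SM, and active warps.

Answer: occupancy 1/4, limited by blocks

registers: 1536 blocks
shared memory: 32 blocks
warps: 48 blocks
blocks: 12 blocks

Answer: 12 blocks, 12 active warps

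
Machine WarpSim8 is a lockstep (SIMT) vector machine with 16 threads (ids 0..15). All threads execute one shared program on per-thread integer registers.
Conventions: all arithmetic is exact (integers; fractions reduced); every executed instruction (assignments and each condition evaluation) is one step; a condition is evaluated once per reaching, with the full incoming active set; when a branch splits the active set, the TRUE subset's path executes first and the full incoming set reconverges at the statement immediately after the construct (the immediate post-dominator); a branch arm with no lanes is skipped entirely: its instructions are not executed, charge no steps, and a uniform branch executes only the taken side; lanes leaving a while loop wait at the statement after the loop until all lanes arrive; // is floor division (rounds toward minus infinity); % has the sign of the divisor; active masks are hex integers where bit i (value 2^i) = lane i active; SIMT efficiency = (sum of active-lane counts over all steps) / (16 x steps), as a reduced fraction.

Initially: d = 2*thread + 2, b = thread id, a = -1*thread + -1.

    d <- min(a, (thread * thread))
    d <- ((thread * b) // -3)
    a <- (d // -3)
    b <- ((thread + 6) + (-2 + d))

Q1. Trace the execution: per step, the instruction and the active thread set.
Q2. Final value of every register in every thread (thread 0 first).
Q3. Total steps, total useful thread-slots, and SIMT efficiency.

step 0: d <- min(a, (thread * thread)) 0xffff
step 1: d <- ((thread * b) // -3)    0xffff
step 2: a <- (d // -3)               0xffff
step 3: b <- ((thread + 6) + (-2 + d)) 0xffff

Answer: 4 steps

d: 0,-1,-2,-3,-6,-9,-12,-17,-22,-27,-34,-41,-48,-57,-66,-75
b: 4,4,4,4,2,0,-2,-6,-10,-14,-20,-26,-32,-40,-48,-56
a: 0,0,0,1,2,3,4,5,7,9,11,13,16,19,22,25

steps = 4; useful = 64; efficiency = 64/64 = 1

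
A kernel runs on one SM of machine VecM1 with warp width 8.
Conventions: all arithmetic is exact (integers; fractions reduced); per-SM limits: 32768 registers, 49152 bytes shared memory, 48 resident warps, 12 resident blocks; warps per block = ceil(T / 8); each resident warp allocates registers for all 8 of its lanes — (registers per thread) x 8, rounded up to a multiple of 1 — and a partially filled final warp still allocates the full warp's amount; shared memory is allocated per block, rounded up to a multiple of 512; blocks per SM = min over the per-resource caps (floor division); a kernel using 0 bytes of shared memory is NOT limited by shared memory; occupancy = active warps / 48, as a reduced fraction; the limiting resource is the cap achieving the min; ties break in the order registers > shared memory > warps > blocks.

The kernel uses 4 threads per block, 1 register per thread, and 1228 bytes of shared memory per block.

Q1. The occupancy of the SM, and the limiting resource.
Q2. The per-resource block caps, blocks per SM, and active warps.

Answer: occupancy 1/4, limited by blocks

registers: 4096 blocks
shared memory: 32 blocks
warps: 48 blocks
blocks: 12 blocks

Answer: 12 blocks, 12 active warps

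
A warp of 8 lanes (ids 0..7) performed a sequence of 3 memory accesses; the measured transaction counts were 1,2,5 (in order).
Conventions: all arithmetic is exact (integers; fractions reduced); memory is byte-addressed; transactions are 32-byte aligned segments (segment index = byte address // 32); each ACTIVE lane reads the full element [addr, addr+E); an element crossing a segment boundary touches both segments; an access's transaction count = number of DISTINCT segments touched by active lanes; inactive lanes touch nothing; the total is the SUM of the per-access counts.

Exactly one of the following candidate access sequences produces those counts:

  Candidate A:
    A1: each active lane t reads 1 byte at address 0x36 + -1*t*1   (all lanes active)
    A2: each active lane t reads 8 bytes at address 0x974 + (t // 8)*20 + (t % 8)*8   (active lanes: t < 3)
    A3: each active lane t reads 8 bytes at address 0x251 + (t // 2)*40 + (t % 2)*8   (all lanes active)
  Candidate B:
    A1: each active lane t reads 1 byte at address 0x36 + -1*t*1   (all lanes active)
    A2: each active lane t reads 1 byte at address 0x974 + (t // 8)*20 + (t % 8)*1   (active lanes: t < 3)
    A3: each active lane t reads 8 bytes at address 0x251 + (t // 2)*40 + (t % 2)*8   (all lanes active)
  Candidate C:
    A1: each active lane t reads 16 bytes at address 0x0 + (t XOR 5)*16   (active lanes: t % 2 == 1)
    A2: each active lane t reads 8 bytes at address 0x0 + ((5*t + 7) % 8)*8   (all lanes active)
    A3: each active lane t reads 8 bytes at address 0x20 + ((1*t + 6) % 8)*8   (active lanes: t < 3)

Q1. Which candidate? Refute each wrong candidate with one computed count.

B: A2 gives 1 transaction, not 2
C: A1 gives 4 transactions, not 1
A: all counts match (1,2,5)

Answer: A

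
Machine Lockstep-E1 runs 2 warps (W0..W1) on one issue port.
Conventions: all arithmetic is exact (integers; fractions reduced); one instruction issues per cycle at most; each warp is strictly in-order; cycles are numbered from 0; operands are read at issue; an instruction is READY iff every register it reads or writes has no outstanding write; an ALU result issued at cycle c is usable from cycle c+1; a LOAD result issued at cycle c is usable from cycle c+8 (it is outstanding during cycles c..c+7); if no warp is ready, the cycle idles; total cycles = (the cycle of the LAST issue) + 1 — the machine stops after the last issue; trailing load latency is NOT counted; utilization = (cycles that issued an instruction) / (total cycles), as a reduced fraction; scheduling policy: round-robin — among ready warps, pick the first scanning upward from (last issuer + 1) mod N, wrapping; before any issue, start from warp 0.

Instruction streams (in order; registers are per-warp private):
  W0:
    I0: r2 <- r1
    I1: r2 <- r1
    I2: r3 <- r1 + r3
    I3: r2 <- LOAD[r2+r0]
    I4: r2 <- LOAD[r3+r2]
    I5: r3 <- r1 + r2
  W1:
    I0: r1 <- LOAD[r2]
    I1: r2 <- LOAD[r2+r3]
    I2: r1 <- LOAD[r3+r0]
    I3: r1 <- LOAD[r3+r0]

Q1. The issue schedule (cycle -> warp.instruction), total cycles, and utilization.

cycle 0: W0.I0
cycle 1: W1.I0
cycle 2: W0.I1
cycle 3: W1.I1
cycle 4: W0.I2
cycle 5: W0.I3
cycle 6: idle
cycle 7: idle
cycle 8: idle
cycle 9: W1.I2
cycle 10: idle
cycle 11: idle
cycle 12: idle
cycle 13: W0.I4
cycle 14: idle
cycle 15: idle
cycle 16: idle
cycle 17: W1.I3
cycle 18: idle
cycle 19: idle
cycle 20: idle
cycle 21: W0.I5

Answer: 22 cycles, utilization 5/11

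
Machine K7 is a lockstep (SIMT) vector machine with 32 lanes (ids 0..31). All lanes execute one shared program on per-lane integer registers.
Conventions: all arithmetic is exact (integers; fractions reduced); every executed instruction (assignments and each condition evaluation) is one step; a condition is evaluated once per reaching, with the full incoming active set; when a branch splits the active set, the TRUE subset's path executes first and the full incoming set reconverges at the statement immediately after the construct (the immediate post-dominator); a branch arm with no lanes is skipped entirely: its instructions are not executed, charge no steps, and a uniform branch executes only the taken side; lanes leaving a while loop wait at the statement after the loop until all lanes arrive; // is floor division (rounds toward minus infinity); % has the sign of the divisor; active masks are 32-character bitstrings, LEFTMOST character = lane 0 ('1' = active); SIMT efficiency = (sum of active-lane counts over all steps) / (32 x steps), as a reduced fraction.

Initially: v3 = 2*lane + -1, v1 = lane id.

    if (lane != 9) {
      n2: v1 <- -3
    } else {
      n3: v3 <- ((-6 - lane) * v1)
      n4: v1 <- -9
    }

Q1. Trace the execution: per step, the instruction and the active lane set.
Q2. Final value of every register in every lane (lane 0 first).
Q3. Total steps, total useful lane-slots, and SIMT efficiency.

step 0: eval (lane != 9)             11111111111111111111111111111111
step 1: v1 <- -3                     11111111101111111111111111111111
step 2: v3 <- ((-6 - lane) * v1)     00000000010000000000000000000000
step 3: v1 <- -9                     00000000010000000000000000000000

Answer: 4 steps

v3: -1,1,3,5,7,9,11,13,15,-135,19,21,23,25,27,29,31,33,35,37,39,41,43,45,47,49,51,53,55,57,59,61
v1: -3,-3,-3,-3,-3,-3,-3,-3,-3,-9,-3,-3,-3,-3,-3,-3,-3,-3,-3,-3,-3,-3,-3,-3,-3,-3,-3,-3,-3,-3,-3,-3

steps = 4; useful = 65; efficiency = 65/128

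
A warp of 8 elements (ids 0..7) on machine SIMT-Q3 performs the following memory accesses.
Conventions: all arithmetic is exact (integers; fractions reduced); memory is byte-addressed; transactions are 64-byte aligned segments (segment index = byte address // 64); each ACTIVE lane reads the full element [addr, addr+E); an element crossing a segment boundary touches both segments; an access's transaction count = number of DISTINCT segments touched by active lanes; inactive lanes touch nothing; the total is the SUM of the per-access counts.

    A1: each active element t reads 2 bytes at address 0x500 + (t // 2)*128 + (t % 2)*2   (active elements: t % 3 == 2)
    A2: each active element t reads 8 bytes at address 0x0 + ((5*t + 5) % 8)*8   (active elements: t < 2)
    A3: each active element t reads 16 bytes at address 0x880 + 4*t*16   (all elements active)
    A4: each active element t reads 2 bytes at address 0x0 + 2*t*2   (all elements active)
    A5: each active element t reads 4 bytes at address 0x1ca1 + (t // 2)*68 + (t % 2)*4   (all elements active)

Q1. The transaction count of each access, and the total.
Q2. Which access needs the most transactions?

A1: 2 transactions
A2: 1 transaction
A3: 8 transactions
A4: 1 transaction
A5: 4 transactions

Answer: 2,1,8,1,4; total 16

Answer: A3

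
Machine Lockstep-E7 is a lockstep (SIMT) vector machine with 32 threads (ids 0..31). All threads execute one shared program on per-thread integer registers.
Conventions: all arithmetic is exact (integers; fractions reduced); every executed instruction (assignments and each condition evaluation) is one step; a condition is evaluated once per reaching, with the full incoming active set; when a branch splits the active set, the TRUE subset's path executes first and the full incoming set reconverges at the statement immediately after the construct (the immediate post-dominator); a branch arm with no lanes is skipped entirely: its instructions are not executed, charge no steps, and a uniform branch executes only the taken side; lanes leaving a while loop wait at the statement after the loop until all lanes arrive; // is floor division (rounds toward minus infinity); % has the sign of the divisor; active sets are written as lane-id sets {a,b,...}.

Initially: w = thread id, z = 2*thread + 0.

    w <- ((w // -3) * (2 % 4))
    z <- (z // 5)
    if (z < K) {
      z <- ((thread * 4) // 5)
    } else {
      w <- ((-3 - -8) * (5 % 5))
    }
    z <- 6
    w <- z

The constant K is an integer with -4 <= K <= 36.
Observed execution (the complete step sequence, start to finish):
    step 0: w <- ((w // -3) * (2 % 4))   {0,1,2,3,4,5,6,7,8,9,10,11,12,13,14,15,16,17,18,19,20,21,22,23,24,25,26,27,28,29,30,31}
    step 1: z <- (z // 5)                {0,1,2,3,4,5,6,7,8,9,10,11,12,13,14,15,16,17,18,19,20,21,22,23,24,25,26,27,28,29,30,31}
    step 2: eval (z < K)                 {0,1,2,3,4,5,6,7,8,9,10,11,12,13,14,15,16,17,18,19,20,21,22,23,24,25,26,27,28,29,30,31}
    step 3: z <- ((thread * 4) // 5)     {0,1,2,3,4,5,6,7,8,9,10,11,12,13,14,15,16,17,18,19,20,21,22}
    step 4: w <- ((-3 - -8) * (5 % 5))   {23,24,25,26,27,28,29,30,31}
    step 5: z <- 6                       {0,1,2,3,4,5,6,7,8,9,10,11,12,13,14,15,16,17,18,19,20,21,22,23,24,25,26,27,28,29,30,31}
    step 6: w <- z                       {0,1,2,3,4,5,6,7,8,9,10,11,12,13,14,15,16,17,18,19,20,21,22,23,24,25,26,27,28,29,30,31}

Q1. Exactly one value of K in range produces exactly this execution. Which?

Answer: K = 9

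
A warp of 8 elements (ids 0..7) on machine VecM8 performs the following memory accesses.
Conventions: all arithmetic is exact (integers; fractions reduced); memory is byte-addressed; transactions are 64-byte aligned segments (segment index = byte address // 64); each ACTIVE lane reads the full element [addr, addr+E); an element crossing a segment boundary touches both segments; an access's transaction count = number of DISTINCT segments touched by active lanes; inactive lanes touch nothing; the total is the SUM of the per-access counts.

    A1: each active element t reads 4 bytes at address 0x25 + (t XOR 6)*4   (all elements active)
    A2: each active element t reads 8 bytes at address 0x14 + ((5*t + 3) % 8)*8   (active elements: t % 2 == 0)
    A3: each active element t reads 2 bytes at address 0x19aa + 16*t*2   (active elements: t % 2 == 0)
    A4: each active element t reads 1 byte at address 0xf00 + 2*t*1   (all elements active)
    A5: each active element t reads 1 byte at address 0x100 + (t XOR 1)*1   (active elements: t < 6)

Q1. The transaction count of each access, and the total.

A1: 2 transactions
A2: 2 transactions
A3: 4 transactions
A4: 1 transaction
A5: 1 transaction

Answer: 2,2,4,1,1; total 10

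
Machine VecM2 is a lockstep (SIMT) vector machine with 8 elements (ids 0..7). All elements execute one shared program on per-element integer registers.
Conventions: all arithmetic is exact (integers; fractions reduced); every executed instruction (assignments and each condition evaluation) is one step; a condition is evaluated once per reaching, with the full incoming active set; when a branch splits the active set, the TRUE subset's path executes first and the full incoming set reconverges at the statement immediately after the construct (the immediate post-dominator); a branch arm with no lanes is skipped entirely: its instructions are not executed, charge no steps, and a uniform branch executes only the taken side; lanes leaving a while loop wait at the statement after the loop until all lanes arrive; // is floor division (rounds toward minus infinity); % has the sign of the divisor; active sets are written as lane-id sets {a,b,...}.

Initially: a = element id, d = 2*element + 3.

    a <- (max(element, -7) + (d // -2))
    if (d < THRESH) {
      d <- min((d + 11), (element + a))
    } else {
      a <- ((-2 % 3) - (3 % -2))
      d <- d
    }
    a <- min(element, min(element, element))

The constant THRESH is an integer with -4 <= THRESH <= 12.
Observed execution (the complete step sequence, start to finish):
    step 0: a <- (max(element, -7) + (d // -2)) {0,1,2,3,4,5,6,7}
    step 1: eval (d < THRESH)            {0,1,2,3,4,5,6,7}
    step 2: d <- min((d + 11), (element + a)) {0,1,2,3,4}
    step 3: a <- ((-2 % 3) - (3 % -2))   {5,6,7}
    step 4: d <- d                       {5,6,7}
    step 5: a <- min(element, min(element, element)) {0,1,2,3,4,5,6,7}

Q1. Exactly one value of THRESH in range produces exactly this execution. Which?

Answer: THRESH = 12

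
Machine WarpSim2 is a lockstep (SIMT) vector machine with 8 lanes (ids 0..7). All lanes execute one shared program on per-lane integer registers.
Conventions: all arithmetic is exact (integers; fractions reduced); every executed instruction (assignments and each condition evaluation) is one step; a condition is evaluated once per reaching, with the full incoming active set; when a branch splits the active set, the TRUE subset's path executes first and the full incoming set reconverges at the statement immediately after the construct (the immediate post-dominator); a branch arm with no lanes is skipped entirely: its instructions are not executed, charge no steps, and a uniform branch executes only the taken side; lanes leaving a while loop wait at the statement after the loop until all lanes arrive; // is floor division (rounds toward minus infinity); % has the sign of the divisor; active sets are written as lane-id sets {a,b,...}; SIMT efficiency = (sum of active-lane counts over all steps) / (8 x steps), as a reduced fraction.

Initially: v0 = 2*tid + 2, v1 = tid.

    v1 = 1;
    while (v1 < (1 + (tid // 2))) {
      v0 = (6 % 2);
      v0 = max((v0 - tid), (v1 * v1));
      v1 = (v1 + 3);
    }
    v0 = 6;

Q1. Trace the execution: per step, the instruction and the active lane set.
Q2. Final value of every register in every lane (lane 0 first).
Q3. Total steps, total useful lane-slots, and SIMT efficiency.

step 0: v1 <- 1                      {0,1,2,3,4,5,6,7}
step 1: eval (v1 < (1 + (tid // 2))) {0,1,2,3,4,5,6,7}
step 2: v0 <- (6 % 2)                {2,3,4,5,6,7}
step 3: v0 <- max((v0 - tid), (v1 * v1)) {2,3,4,5,6,7}
step 4: v1 <- (v1 + 3)               {2,3,4,5,6,7}
step 5: eval (v1 < (1 + (tid // 2))) {2,3,4,5,6,7}
step 6: v0 <- 6                      {0,1,2,3,4,5,6,7}

Answer: 7 steps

v0: 6,6,6,6,6,6,6,6
v1: 1,1,4,4,4,4,4,4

steps = 7; useful = 48; efficiency = 48/56 = 6/7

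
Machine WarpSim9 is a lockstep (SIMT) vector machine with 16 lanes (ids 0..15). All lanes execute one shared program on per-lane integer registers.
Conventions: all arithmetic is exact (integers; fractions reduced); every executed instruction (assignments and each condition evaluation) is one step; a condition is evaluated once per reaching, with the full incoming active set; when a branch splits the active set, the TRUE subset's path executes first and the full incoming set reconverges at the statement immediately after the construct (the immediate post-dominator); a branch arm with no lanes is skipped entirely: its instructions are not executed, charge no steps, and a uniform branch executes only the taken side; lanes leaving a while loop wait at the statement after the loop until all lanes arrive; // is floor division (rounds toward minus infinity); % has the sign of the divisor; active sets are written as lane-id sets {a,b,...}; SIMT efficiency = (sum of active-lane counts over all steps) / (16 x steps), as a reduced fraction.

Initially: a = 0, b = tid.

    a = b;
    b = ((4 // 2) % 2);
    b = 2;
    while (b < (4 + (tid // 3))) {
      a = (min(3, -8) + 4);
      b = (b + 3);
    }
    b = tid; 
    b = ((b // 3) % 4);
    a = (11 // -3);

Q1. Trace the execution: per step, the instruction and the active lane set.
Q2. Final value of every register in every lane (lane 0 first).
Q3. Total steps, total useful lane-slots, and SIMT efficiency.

step 0: a <- b                       {0,1,2,3,4,5,6,7,8,9,10,11,12,13,14,15}
step 1: b <- ((4 // 2) % 2)          {0,1,2,3,4,5,6,7,8,9,10,11,12,13,14,15}
step 2: b <- 2                       {0,1,2,3,4,5,6,7,8,9,10,11,12,13,14,15}
step 3: eval (b < (4 + (tid // 3)))  {0,1,2,3,4,5,6,7,8,9,10,11,12,13,14,15}
step 4: a <- (min(3, -8) + 4)        {0,1,2,3,4,5,6,7,8,9,10,11,12,13,14,15}
step 5: b <- (b + 3)                 {0,1,2,3,4,5,6,7,8,9,10,11,12,13,14,15}
step 6: eval (b < (4 + (tid // 3)))  {0,1,2,3,4,5,6,7,8,9,10,11,12,13,14,15}
step 7: a <- (min(3, -8) + 4)        {6,7,8,9,10,11,12,13,14,15}
step 8: b <- (b + 3)                 {6,7,8,9,10,11,12,13,14,15}
step 9: eval (b < (4 + (tid // 3)))  {6,7,8,9,10,11,12,13,14,15}
step 10: a <- (min(3, -8) + 4)        {15}
step 11: b <- (b + 3)                 {15}
step 12: eval (b < (4 + (tid // 3)))  {15}
step 13: b <- tid                     {0,1,2,3,4,5,6,7,8,9,10,11,12,13,14,15}
step 14: b <- ((b // 3) % 4)          {0,1,2,3,4,5,6,7,8,9,10,11,12,13,14,15}
step 15: a <- (11 // -3)              {0,1,2,3,4,5,6,7,8,9,10,11,12,13,14,15}

Answer: 16 steps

a: -4,-4,-4,-4,-4,-4,-4,-4,-4,-4,-4,-4,-4,-4,-4,-4
b: 0,0,0,1,1,1,2,2,2,3,3,3,0,0,0,1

steps = 16; useful = 193; efficiency = 193/256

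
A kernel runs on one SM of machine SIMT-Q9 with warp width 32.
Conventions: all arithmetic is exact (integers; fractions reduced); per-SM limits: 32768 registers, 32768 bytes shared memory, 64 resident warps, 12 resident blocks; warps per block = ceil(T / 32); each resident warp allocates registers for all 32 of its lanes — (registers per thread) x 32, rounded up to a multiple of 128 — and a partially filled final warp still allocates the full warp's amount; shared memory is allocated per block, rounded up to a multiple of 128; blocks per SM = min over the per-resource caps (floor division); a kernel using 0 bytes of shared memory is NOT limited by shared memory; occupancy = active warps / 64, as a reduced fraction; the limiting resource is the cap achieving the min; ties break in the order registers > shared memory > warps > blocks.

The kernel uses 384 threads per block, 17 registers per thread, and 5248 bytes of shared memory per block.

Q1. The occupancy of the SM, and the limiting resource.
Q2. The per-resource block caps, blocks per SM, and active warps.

Answer: occupancy 3/4, limited by registers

registers: 4 blocks
shared memory: 6 blocks
warps: 5 blocks
blocks: 12 blocks

Answer: 4 blocks, 48 active warps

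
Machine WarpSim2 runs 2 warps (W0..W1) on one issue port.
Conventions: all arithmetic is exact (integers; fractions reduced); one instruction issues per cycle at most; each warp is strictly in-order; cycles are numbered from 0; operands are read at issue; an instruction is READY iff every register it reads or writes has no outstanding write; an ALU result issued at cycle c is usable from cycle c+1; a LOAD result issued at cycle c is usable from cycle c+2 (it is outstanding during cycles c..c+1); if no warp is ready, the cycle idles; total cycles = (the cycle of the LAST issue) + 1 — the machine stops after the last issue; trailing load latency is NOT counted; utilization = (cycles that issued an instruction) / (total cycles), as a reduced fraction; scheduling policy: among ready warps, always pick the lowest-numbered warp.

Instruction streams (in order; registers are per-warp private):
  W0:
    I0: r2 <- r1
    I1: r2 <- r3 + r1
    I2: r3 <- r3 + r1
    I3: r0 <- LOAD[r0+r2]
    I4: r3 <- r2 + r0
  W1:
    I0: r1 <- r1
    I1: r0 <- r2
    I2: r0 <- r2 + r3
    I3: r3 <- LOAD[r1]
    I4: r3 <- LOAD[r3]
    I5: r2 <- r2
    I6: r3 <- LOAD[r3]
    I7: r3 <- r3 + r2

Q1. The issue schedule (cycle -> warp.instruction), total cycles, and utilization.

cycle 0: W0.I0
cycle 1: W0.I1
cycle 2: W0.I2
cycle 3: W0.I3
cycle 4: W1.I0
cycle 5: W0.I4
cycle 6: W1.I1
cycle 7: W1.I2
cycle 8: W1.I3
cycle 9: idle
cycle 10: W1.I4
cycle 11: W1.I5
cycle 12: W1.I6
cycle 13: idle
cycle 14: W1.I7

Answer: 15 cycles, utilization 13/15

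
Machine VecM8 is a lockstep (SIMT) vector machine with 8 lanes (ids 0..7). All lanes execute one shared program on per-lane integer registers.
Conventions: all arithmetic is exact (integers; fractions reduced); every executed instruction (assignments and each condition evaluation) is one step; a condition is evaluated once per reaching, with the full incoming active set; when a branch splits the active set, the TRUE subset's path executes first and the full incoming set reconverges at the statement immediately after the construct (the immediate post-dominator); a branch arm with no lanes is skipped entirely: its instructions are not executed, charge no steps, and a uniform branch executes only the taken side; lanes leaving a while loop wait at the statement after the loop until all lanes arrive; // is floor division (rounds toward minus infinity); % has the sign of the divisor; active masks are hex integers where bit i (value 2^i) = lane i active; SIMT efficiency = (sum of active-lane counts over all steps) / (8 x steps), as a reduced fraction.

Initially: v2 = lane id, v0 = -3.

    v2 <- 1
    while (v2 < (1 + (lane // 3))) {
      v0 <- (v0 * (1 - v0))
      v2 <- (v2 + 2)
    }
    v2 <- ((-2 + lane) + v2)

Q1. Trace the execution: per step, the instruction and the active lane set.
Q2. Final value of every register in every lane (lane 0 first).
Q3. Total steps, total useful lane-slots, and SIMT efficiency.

step 0: v2 <- 1                      0xff
step 1: eval (v2 < (1 + (lane // 3))) 0xff
step 2: v0 <- (v0 * (1 - v0))        0xf8
step 3: v2 <- (v2 + 2)               0xf8
step 4: eval (v2 < (1 + (lane // 3))) 0xf8
step 5: v2 <- ((-2 + lane) + v2)     0xff

Answer: 6 steps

v2: -1,0,1,4,5,6,7,8
v0: -3,-3,-3,-12,-12,-12,-12,-12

steps = 6; useful = 39; efficiency = 39/48 = 13/16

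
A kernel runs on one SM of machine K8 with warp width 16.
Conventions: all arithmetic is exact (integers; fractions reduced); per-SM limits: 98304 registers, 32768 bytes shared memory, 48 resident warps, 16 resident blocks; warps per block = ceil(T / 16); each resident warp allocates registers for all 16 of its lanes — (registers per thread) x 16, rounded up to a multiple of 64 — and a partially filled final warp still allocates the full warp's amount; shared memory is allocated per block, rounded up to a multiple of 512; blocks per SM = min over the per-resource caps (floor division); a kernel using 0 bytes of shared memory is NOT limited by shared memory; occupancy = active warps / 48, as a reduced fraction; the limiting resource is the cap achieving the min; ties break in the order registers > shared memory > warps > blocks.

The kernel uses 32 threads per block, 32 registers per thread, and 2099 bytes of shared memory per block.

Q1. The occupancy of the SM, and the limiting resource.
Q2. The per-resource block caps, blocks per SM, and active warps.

Answer: occupancy 1/2, limited by shared memory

registers: 96 blocks
shared memory: 12 blocks
warps: 24 blocks
blocks: 16 blocks

Answer: 12 blocks, 24 active warps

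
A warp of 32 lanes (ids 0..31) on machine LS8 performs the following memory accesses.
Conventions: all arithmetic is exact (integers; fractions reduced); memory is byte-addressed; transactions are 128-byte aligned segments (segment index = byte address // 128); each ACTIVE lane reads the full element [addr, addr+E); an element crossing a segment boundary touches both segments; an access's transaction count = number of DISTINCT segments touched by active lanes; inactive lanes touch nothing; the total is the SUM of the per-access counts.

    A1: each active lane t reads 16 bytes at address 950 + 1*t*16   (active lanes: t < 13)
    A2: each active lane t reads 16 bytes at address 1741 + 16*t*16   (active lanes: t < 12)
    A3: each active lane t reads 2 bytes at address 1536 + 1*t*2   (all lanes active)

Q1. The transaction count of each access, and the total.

A1: 3 transactions
A2: 12 transactions
A3: 1 transaction

Answer: 3,12,1; total 16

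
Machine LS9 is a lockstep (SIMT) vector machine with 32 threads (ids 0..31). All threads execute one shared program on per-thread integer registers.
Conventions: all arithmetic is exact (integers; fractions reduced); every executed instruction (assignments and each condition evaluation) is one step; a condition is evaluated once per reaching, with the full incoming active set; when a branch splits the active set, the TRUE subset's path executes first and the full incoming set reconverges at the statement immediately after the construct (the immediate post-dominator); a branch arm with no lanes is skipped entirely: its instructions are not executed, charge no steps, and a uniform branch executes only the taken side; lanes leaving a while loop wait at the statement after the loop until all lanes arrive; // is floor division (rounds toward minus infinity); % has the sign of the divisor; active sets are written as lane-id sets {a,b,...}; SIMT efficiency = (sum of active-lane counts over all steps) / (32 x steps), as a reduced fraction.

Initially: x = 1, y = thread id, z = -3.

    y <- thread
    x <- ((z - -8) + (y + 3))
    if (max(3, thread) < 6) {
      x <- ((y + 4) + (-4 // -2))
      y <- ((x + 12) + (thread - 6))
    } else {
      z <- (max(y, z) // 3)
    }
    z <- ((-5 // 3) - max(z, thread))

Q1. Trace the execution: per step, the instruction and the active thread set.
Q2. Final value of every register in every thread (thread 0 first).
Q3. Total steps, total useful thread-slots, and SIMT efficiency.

step 0: y <- thread                  {0,1,2,3,4,5,6,7,8,9,10,11,12,13,14,15,16,17,18,19,20,21,22,23,24,25,26,27,28,29,30,31}
step 1: x <- ((z - -8) + (y + 3))    {0,1,2,3,4,5,6,7,8,9,10,11,12,13,14,15,16,17,18,19,20,21,22,23,24,25,26,27,28,29,30,31}
step 2: eval (max(3, thread) < 6)    {0,1,2,3,4,5,6,7,8,9,10,11,12,13,14,15,16,17,18,19,20,21,22,23,24,25,26,27,28,29,30,31}
step 3: x <- ((y + 4) + (-4 // -2))  {0,1,2,3,4,5}
step 4: y <- ((x + 12) + (thread - 6)) {0,1,2,3,4,5}
step 5: z <- (max(y, z) // 3)        {6,7,8,9,10,11,12,13,14,15,16,17,18,19,20,21,22,23,24,25,26,27,28,29,30,31}
step 6: z <- ((-5 // 3) - max(z, thread)) {0,1,2,3,4,5,6,7,8,9,10,11,12,13,14,15,16,17,18,19,20,21,22,23,24,25,26,27,28,29,30,31}

Answer: 7 steps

x: 6,7,8,9,10,11,14,15,16,17,18,19,20,21,22,23,24,25,26,27,28,29,30,31,32,33,34,35,36,37,38,39
y: 12,14,16,18,20,22,6,7,8,9,10,11,12,13,14,15,16,17,18,19,20,21,22,23,24,25,26,27,28,29,30,31
z: -2,-3,-4,-5,-6,-7,-8,-9,-10,-11,-12,-13,-14,-15,-16,-17,-18,-19,-20,-21,-22,-23,-24,-25,-26,-27,-28,-29,-30,-31,-32,-33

steps = 7; useful = 166; efficiency = 166/224 = 83/112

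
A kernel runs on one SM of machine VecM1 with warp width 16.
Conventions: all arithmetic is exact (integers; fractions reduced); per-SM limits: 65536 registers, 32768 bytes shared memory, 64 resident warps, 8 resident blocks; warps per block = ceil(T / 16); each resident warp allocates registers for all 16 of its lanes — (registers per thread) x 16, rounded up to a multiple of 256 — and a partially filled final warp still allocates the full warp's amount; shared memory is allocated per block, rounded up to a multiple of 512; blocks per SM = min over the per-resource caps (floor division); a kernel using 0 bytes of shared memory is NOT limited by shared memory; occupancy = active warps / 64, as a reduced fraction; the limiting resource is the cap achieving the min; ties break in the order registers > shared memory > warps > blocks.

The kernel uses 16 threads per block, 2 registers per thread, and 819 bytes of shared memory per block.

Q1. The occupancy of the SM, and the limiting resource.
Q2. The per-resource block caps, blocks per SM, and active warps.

Answer: occupancy 1/8, limited by blocks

registers: 256 blocks
shared memory: 32 blocks
warps: 64 blocks
blocks: 8 blocks

Answer: 8 blocks, 8 active warps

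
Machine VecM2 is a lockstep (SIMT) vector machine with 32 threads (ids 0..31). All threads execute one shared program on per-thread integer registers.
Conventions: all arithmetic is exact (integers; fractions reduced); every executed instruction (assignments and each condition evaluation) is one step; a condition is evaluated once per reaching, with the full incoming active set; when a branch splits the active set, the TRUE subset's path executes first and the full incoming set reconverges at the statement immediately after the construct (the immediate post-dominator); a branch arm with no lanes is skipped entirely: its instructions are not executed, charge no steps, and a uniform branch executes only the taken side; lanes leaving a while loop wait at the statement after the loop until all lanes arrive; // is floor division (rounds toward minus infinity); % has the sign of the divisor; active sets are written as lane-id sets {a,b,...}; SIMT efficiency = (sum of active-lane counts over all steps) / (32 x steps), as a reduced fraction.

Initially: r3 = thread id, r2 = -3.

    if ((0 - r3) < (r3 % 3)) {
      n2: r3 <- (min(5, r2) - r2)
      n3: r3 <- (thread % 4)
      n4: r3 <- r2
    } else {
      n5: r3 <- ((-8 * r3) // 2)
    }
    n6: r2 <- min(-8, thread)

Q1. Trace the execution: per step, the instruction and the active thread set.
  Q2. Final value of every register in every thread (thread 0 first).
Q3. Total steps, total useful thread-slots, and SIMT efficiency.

step 0: eval ((0 - r3) < (r3 % 3))   {0,1,2,3,4,5,6,7,8,9,10,11,12,13,14,15,16,17,18,19,20,21,22,23,24,25,26,27,28,29,30,31}
step 1: r3 <- (min(5, r2) - r2)      {1,2,3,4,5,6,7,8,9,10,11,12,13,14,15,16,17,18,19,20,21,22,23,24,25,26,27,28,29,30,31}
step 2: r3 <- (thread % 4)           {1,2,3,4,5,6,7,8,9,10,11,12,13,14,15,16,17,18,19,20,21,22,23,24,25,26,27,28,29,30,31}
step 3: r3 <- r2                     {1,2,3,4,5,6,7,8,9,10,11,12,13,14,15,16,17,18,19,20,21,22,23,24,25,26,27,28,29,30,31}
step 4: r3 <- ((-8 * r3) // 2)       {0}
step 5: r2 <- min(-8, thread)        {0,1,2,3,4,5,6,7,8,9,10,11,12,13,14,15,16,17,18,19,20,21,22,23,24,25,26,27,28,29,30,31}

Answer: 6 steps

r3: 0,-3,-3,-3,-3,-3,-3,-3,-3,-3,-3,-3,-3,-3,-3,-3,-3,-3,-3,-3,-3,-3,-3,-3,-3,-3,-3,-3,-3,-3,-3,-3
r2: -8,-8,-8,-8,-8,-8,-8,-8,-8,-8,-8,-8,-8,-8,-8,-8,-8,-8,-8,-8,-8,-8,-8,-8,-8,-8,-8,-8,-8,-8,-8,-8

steps = 6; useful = 158; efficiency = 158/192 = 79/96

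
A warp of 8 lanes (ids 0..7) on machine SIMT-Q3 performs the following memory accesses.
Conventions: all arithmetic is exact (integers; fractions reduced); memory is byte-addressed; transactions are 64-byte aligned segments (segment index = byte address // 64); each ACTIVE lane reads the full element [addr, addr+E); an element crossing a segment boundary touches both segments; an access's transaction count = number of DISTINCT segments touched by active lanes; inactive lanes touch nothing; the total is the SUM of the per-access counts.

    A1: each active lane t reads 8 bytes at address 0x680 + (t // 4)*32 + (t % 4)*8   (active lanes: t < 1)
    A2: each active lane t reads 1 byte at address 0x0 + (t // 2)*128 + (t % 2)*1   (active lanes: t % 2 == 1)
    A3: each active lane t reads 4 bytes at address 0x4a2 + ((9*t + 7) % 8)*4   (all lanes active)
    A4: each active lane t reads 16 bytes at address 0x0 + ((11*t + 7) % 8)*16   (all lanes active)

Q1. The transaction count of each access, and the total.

A1: 1 transaction
A2: 4 transactions
A3: 2 transactions
A4: 2 transactions

Answer: 1,4,2,2; total 9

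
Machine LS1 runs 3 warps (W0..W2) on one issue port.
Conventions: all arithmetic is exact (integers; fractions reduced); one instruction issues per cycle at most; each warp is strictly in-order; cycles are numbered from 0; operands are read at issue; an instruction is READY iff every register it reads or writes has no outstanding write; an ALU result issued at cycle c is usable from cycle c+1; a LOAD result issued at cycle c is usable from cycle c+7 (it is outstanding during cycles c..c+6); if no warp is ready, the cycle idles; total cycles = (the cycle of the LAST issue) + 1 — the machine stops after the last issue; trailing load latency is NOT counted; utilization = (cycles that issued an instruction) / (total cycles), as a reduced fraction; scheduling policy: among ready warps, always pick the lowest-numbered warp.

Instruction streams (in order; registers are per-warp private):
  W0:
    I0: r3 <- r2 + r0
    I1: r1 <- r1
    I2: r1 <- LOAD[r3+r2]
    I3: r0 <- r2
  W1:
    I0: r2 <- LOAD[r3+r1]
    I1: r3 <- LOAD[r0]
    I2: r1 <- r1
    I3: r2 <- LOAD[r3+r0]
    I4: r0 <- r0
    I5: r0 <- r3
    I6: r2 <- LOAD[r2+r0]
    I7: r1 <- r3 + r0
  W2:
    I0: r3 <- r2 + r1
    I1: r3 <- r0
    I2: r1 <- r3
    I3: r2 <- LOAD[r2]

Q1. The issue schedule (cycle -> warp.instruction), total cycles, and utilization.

cycle 0: W0.I0
cycle 1: W0.I1
cycle 2: W0.I2
cycle 3: W0.I3
cycle 4: W1.I0
cycle 5: W1.I1
cycle 6: W1.I2
cycle 7: W2.I0
cycle 8: W2.I1
cycle 9: W2.I2
cycle 10: W2.I3
cycle 11: idle
cycle 12: W1.I3
cycle 13: W1.I4
cycle 14: W1.I5
cycle 15: idle
cycle 16: idle
cycle 17: idle
cycle 18: idle
cycle 19: W1.I6
cycle 20: W1.I7

Answer: 21 cycles, utilization 16/21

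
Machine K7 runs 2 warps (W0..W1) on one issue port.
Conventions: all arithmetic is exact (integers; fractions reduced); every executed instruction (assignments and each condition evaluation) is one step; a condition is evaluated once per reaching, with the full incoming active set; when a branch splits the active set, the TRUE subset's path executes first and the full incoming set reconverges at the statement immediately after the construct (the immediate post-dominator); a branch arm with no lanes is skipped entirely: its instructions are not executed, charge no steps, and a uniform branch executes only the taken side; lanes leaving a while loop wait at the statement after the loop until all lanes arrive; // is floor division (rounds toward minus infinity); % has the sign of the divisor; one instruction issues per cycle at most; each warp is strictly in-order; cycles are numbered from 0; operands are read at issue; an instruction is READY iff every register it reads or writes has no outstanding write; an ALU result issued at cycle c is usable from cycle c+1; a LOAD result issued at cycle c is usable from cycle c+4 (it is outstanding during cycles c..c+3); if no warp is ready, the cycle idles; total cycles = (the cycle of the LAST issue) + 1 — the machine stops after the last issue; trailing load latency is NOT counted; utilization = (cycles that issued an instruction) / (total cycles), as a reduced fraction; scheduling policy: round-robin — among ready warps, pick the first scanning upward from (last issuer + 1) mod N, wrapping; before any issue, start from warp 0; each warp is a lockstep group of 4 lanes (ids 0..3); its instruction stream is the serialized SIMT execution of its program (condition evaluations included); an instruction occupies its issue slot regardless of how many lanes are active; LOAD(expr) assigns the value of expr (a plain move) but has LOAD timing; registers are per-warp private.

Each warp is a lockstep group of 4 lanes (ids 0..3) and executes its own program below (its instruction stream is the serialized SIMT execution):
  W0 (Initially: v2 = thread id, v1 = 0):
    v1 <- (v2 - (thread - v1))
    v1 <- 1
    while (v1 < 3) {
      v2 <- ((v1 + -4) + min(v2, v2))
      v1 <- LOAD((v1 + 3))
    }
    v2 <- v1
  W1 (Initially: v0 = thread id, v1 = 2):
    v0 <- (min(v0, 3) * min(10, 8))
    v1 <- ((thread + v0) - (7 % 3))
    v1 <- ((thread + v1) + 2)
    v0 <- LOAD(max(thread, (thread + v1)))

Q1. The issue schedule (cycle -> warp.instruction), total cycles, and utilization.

cycle 0: W0.I0
cycle 1: W1.I0
cycle 2: W0.I1
cycle 3: W1.I1
cycle 4: W0.I2
cycle 5: W1.I2
cycle 6: W0.I3
cycle 7: W1.I3
cycle 8: W0.I4
cycle 9: idle
cycle 10: idle
cycle 11: idle
cycle 12: W0.I5
cycle 13: W0.I6

Answer: 14 cycles, utilization 11/14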